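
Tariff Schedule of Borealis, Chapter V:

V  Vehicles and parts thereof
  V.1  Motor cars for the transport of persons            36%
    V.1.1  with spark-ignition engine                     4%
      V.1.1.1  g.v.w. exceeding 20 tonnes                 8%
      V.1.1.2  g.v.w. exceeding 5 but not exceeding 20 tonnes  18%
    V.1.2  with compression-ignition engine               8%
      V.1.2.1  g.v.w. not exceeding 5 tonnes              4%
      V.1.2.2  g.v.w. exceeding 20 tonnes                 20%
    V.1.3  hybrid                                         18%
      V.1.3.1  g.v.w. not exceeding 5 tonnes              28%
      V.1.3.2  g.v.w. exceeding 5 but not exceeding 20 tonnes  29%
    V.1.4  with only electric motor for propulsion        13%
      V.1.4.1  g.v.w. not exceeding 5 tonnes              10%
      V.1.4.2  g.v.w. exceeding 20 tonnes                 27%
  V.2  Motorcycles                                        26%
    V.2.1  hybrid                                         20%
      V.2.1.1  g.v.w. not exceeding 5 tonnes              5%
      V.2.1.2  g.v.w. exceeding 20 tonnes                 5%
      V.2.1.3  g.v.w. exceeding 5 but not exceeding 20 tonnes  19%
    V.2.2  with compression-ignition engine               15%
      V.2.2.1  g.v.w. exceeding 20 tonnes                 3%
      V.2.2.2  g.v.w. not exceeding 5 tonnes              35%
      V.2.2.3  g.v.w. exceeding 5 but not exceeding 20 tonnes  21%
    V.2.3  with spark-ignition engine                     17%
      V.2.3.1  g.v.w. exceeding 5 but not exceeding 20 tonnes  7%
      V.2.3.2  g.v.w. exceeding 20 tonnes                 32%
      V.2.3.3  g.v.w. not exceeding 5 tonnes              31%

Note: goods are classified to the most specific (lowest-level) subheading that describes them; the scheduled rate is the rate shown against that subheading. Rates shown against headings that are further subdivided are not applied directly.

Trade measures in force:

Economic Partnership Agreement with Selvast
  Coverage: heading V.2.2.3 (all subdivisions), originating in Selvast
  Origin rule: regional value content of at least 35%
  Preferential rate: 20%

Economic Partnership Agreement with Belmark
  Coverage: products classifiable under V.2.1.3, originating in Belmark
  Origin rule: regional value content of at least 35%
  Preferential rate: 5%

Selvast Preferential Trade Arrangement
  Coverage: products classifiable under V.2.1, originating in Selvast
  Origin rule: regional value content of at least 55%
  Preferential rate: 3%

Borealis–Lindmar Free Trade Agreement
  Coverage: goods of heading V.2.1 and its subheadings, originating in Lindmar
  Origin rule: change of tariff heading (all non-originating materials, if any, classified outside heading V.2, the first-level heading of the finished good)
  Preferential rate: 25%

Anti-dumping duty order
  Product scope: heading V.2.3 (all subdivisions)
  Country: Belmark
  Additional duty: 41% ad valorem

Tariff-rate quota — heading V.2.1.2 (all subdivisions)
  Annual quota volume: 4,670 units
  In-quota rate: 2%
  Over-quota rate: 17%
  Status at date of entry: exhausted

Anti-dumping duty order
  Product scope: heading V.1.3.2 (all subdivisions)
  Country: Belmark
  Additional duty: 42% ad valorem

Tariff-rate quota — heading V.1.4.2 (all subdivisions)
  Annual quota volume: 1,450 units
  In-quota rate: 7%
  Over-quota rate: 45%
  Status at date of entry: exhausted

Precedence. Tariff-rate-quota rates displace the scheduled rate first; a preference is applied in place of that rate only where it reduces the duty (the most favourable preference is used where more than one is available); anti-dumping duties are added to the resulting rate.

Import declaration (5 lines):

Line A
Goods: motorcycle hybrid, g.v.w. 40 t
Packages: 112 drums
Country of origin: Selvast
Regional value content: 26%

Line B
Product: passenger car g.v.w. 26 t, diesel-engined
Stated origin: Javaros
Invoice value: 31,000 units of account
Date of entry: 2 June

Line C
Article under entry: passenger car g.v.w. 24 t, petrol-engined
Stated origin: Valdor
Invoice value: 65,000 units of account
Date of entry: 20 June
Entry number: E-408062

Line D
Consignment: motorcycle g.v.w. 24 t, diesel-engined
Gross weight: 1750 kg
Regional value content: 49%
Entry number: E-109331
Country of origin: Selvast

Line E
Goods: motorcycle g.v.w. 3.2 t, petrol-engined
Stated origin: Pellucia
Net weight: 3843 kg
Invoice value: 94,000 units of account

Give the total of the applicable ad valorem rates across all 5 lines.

Line A: motorcycle → V.2; hybrid → V.2.1; g.v.w. 40 t → V.2.1.2. Scheduled 5%. quota on V.2.1.2 exhausted → over-quota 17%; Selvast agreement on V.2.2.3: V.2.1.2 not covered; Selvast agreement on V.2.1: RVC < 55%. → 17%.
Line B: passenger car → V.1; diesel-engined → V.1.2; g.v.w. 26 t → V.1.2.2. Scheduled 20%. No special measure applies. → 20%.
Line C: passenger car → V.1; petrol-engined → V.1.1; g.v.w. 24 t → V.1.1.1. Scheduled 8%. No special measure applies. → 8%.
Line D: motorcycle → V.2; diesel-engined → V.2.2; g.v.w. 24 t → V.2.2.1. Scheduled 3%. Selvast agreement on V.2.2.3: V.2.2.1 not covered; Selvast agreement on V.2.1: V.2.2.1 not covered. → 3%.
Line E: motorcycle → V.2; petrol-engined → V.2.3; g.v.w. 3.2 t → V.2.3.3. Scheduled 31%. No special measure applies. → 31%.
Sum: 17% + 20% + 8% + 3% + 31% = 79%.

79%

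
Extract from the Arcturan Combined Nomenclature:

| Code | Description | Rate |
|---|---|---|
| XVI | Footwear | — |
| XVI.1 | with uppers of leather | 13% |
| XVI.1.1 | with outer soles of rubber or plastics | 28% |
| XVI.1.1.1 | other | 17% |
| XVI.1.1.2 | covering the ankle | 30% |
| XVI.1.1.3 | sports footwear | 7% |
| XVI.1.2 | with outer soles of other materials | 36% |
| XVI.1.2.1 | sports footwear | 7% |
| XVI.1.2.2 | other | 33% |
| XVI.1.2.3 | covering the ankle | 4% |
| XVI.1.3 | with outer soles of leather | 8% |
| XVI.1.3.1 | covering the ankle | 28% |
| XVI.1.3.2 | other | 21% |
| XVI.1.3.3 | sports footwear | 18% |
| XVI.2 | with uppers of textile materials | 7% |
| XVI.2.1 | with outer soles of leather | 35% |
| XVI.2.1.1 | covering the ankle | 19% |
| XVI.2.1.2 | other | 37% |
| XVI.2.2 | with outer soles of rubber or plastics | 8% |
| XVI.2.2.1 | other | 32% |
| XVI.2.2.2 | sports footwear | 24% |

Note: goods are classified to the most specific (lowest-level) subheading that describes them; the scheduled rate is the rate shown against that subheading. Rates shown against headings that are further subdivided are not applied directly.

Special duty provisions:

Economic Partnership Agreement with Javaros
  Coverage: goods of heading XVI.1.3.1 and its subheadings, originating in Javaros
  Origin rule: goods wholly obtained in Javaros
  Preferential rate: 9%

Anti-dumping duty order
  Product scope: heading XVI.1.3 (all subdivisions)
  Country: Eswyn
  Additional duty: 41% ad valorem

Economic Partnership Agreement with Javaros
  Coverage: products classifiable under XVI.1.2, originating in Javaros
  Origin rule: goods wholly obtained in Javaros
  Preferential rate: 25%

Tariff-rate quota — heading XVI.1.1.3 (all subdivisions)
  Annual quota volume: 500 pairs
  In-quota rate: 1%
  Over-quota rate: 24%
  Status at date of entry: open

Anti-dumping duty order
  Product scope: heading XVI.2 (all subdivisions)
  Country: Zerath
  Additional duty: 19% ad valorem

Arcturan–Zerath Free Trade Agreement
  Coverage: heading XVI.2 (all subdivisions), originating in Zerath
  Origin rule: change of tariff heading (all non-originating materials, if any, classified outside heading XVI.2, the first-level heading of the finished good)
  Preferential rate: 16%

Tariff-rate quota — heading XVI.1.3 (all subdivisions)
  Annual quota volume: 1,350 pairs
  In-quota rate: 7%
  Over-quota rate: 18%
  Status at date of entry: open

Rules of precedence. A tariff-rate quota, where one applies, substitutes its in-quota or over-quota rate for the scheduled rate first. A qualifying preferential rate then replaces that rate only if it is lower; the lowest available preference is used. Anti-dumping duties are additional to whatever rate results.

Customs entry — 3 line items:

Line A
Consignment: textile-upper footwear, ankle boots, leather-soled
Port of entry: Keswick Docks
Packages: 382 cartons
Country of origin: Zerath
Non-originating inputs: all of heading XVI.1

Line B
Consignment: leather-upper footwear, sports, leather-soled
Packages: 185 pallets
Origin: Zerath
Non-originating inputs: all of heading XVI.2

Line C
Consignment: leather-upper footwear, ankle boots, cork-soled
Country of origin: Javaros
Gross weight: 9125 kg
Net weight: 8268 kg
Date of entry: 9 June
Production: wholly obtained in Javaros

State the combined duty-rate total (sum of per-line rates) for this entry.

Line A: textile-upper → XVI.2; leather-soled → XVI.2.1; ankle boots → XVI.2.1.1. Scheduled 19%. Zerath agreement on XVI.2: CTH met → 16% available; preferential 16%; anti-dumping (Zerath, XVI.2): +19%; total 16% + 19% = 35%. → 35%.
Line B: leather-upper → XVI.1; leather-soled → XVI.1.3; sports → XVI.1.3.3. Scheduled 18%. quota on XVI.1.3 open → in-quota 7%; Zerath agreement on XVI.2: XVI.1.3.3 not covered. → 7%.
Line C: leather-upper → XVI.1; cork-soled → XVI.1.2; ankle boots → XVI.1.2.3. Scheduled 4%. Javaros agreement on XVI.1.3.1: XVI.1.2.3 not covered; Javaros agreement on XVI.1.2: wholly obtained → 25% available; preference 25% not lower than 4% → no reduction. → 4%.
Sum: 35% + 7% + 4% = 46%.

46%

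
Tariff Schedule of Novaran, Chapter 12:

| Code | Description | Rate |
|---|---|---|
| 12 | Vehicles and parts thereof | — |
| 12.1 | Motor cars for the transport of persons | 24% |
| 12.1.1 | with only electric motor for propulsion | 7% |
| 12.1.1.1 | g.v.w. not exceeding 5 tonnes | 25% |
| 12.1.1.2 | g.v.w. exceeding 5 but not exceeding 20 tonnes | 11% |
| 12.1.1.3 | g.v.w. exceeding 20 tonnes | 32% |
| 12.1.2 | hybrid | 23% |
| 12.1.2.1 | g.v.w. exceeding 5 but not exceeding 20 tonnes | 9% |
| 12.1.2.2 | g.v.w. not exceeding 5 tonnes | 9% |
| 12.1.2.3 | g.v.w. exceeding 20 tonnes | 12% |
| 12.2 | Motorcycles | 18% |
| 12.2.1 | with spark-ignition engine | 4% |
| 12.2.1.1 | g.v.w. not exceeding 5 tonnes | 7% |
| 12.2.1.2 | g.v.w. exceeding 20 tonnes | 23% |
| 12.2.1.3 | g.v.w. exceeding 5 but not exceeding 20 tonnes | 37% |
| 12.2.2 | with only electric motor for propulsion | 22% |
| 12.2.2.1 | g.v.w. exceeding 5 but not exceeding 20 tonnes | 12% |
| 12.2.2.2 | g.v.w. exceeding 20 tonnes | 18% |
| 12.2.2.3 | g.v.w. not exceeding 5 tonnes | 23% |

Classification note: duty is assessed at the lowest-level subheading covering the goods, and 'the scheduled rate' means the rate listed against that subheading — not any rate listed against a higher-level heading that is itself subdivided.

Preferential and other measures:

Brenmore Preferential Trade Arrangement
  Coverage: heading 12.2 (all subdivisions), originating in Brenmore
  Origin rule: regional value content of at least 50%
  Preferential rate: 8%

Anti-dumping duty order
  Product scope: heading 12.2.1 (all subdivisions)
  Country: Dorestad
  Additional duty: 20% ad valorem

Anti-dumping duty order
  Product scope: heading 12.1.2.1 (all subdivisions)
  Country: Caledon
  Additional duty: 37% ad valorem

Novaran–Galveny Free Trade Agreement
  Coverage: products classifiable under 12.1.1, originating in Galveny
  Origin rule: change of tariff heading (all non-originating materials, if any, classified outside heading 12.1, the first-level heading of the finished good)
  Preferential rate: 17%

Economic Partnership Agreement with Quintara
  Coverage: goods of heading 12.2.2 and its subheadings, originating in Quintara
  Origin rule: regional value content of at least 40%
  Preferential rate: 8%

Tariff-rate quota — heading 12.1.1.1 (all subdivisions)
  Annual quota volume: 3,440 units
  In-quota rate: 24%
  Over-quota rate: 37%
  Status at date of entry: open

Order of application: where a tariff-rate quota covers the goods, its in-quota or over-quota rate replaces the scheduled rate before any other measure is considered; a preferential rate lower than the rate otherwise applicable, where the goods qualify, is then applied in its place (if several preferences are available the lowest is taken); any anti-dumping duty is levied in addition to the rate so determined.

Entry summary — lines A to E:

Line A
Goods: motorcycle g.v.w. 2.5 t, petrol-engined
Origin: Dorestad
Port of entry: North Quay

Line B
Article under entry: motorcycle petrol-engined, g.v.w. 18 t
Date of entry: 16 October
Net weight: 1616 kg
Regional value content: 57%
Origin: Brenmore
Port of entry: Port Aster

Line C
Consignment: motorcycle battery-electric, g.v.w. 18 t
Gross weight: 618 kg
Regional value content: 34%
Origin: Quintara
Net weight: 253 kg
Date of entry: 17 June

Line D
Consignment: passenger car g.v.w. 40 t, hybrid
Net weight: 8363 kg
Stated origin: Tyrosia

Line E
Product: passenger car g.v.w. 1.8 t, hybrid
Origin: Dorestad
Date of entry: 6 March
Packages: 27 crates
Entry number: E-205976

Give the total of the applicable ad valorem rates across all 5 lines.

Line A: motorcycle → 12.2; petrol-engined → 12.2.1; g.v.w. 2.5 t → 12.2.1.1. Scheduled 7%. anti-dumping (Dorestad, 12.2.1): +20%; total 7% + 20% = 27%. → 27%.
Line B: motorcycle → 12.2; petrol-engined → 12.2.1; g.v.w. 18 t → 12.2.1.3. Scheduled 37%. Brenmore agreement on 12.2: RVC ≥ 50% → 8% available; preferential 8%. → 8%.
Line C: motorcycle → 12.2; battery-electric → 12.2.2; g.v.w. 18 t → 12.2.2.1. Scheduled 12%. Quintara agreement on 12.2.2: RVC < 40%. → 12%.
Line D: passenger car → 12.1; hybrid → 12.1.2; g.v.w. 40 t → 12.1.2.3. Scheduled 12%. No special measure applies. → 12%.
Line E: passenger car → 12.1; hybrid → 12.1.2; g.v.w. 1.8 t → 12.1.2.2. Scheduled 9%. No special measure applies. → 9%.
Sum: 27% + 8% + 12% + 12% + 9% = 68%.

68%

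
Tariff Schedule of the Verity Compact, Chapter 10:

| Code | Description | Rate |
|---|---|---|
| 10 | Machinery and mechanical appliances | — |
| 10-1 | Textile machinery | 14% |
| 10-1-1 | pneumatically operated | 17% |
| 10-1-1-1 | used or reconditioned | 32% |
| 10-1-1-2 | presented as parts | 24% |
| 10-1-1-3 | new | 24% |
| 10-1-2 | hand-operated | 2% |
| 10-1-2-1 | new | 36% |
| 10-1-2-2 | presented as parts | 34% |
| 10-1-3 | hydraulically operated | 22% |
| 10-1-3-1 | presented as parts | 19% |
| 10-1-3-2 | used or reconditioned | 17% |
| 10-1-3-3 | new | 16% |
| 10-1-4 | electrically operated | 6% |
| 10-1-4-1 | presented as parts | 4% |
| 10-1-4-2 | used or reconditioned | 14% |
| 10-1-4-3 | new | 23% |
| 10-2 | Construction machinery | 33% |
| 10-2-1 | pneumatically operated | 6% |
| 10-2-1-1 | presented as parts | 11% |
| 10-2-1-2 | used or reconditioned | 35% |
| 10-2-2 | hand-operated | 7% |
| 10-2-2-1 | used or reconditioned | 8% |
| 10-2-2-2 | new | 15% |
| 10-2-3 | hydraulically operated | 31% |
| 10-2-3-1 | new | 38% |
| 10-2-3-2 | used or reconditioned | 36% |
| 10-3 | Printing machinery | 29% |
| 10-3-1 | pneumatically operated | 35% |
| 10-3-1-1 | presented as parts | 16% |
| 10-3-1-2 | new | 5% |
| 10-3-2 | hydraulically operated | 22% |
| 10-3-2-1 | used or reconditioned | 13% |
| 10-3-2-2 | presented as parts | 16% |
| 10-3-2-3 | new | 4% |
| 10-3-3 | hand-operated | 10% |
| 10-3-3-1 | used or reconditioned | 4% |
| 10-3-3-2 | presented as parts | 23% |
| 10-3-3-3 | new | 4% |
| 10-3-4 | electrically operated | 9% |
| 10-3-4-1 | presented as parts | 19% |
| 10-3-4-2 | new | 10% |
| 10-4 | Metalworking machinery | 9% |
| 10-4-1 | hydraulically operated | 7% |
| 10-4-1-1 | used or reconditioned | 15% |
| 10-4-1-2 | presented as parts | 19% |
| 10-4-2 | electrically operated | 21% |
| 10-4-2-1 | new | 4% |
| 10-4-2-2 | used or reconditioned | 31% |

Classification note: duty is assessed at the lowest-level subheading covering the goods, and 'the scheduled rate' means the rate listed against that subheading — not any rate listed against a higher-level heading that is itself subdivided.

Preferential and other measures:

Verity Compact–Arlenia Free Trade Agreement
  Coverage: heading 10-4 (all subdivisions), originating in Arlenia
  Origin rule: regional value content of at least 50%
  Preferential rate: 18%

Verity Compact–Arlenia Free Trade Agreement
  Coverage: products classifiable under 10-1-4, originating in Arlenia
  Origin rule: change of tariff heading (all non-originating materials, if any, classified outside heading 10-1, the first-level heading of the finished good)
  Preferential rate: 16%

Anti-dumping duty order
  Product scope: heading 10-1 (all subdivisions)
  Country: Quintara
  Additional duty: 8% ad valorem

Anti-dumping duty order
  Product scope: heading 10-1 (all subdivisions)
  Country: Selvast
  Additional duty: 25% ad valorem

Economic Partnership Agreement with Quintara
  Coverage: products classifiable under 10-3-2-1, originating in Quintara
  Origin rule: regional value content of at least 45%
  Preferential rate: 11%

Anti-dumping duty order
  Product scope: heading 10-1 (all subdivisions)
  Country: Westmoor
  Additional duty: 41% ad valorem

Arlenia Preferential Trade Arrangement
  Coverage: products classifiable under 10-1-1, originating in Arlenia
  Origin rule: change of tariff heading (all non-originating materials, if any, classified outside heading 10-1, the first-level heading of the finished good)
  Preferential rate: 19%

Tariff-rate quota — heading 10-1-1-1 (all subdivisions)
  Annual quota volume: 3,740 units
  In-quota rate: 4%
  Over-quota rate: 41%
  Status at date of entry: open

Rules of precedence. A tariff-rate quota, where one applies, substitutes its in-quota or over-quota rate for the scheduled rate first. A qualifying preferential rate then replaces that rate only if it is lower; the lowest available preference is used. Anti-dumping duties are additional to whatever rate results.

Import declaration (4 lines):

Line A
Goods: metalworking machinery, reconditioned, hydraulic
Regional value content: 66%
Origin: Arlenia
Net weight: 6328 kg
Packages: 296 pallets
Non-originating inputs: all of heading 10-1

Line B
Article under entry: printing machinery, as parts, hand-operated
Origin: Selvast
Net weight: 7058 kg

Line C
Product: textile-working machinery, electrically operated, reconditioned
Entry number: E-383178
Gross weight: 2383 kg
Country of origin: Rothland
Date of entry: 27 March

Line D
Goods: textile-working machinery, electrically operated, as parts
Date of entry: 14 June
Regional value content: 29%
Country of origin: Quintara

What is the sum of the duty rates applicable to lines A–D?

Line A: metalworking → 10-4; hydraulic → 10-4-1; reconditioned → 10-4-1-1. Scheduled 15%. Arlenia agreement on 10-4: RVC ≥ 50% → 18% available; Arlenia agreement on 10-1-4: 10-4-1-1 not covered; Arlenia agreement on 10-1-1: 10-4-1-1 not covered; preference 18% not lower than 15% → no reduction. → 15%.
Line B: printing → 10-3; hand-operated → 10-3-3; as parts → 10-3-3-2. Scheduled 23%. No special measure applies. → 23%.
Line C: textile-working → 10-1; electrically operated → 10-1-4; reconditioned → 10-1-4-2. Scheduled 14%. No special measure applies. → 14%.
Line D: textile-working → 10-1; electrically operated → 10-1-4; as parts → 10-1-4-1. Scheduled 4%. Quintara agreement on 10-3-2-1: 10-1-4-1 not covered; anti-dumping (Quintara, 10-1): +8%; total 4% + 8% = 12%. → 12%.
Sum: 15% + 23% + 14% + 12% = 64%.

64%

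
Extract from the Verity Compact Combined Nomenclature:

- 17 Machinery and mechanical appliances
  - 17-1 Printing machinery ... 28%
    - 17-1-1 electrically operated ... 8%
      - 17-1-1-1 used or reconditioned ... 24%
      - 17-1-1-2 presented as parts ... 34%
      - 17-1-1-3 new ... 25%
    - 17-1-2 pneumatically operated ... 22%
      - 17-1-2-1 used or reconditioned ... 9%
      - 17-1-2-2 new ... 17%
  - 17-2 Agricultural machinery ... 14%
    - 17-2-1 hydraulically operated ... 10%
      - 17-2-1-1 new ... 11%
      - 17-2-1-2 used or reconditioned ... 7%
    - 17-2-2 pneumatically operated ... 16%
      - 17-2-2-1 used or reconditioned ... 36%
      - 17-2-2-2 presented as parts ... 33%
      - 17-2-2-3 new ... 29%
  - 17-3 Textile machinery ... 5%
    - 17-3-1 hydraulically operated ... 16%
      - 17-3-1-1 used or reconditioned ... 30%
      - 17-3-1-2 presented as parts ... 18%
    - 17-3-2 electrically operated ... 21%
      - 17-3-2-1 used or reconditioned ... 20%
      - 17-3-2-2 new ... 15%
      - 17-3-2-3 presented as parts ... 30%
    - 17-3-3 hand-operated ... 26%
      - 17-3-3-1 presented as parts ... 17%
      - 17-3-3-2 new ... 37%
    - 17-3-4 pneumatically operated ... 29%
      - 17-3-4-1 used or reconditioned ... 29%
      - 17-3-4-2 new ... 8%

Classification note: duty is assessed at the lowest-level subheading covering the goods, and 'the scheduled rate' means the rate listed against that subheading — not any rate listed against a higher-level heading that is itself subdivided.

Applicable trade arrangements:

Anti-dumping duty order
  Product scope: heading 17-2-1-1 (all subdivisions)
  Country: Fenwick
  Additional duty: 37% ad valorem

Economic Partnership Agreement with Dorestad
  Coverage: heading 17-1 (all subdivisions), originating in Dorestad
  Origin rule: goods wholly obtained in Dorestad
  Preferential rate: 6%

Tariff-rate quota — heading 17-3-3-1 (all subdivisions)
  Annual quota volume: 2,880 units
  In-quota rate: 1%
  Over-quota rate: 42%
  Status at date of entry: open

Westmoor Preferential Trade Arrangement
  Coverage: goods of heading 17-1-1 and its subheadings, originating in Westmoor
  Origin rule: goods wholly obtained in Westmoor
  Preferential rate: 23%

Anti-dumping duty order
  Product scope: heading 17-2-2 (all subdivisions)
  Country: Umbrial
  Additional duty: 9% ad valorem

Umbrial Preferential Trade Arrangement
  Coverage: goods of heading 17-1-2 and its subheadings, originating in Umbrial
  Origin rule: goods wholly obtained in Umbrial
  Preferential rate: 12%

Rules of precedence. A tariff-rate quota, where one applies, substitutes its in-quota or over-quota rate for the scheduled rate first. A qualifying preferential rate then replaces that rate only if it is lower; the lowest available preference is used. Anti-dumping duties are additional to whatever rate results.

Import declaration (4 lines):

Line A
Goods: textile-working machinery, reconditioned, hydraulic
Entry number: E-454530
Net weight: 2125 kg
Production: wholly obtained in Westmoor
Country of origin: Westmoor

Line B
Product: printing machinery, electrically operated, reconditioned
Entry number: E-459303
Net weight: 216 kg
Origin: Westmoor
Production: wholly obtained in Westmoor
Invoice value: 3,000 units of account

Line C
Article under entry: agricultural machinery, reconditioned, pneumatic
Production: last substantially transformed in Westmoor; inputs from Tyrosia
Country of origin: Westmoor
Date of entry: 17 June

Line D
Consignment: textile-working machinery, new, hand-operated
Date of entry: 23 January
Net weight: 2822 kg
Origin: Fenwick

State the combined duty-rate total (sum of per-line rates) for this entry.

Line A: textile-working → 17-3; hydraulic → 17-3-1; reconditioned → 17-3-1-1. Scheduled 30%. Westmoor agreement on 17-1-1: 17-3-1-1 not covered. → 30%.
Line B: printing → 17-1; electrically operated → 17-1-1; reconditioned → 17-1-1-1. Scheduled 24%. Westmoor agreement on 17-1-1: wholly obtained → 23% available; preferential 23%. → 23%.
Line C: agricultural → 17-2; pneumatic → 17-2-2; reconditioned → 17-2-2-1. Scheduled 36%. Westmoor agreement on 17-1-1: 17-2-2-1 not covered. → 36%.
Line D: textile-working → 17-3; hand-operated → 17-3-3; new → 17-3-3-2. Scheduled 37%. No special measure applies. → 37%.
Sum: 30% + 23% + 36% + 37% = 126%.

126%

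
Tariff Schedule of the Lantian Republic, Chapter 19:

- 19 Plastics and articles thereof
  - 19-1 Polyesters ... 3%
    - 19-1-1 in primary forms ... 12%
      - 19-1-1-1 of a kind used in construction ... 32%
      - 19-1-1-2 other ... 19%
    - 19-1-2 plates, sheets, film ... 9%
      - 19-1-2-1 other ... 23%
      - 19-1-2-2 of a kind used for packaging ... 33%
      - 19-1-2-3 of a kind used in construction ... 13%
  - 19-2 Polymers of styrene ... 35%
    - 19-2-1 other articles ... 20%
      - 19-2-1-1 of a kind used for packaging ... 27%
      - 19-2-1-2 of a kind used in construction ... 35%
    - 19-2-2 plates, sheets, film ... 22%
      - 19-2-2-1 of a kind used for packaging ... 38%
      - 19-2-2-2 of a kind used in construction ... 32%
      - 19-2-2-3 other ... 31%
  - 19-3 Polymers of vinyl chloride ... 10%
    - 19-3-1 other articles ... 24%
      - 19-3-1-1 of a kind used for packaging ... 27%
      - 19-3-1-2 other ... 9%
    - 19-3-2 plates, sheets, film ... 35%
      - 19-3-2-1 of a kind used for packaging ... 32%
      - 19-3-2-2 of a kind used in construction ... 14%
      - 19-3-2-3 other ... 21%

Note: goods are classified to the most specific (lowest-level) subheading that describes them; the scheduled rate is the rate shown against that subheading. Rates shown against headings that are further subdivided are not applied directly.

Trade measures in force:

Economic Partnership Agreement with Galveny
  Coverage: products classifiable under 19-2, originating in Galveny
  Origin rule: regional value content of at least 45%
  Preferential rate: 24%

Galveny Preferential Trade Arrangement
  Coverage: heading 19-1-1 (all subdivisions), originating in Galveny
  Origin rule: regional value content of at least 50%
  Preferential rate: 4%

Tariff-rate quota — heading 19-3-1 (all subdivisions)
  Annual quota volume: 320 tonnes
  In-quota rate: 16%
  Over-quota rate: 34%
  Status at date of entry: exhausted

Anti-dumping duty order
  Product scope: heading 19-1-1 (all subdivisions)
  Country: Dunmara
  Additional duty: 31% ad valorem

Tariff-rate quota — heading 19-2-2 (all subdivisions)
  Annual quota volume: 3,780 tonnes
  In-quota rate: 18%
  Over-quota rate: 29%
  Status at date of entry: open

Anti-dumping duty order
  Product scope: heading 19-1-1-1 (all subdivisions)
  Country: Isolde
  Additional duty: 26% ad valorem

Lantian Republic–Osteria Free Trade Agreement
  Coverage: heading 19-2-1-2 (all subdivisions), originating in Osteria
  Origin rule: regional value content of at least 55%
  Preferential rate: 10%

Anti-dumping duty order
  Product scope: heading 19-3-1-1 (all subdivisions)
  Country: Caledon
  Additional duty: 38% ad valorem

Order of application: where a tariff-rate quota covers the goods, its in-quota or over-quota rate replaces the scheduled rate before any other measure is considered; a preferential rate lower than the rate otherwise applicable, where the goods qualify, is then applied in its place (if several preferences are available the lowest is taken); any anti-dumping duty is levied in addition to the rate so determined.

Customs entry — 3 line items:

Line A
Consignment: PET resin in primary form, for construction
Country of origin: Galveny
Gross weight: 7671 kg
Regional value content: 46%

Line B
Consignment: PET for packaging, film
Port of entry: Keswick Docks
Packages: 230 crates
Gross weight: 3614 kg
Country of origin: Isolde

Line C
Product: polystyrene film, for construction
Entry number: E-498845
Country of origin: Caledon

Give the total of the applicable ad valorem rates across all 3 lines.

Line A: PET → 19-1; resin in primary form → 19-1-1; for construction → 19-1-1-1. Scheduled 32%. Galveny agreement on 19-2: 19-1-1-1 not covered; Galveny agreement on 19-1-1: RVC < 50%. → 32%.
Line B: PET → 19-1; film → 19-1-2; for packaging → 19-1-2-2. Scheduled 33%. No special measure applies. → 33%.
Line C: polystyrene → 19-2; film → 19-2-2; for construction → 19-2-2-2. Scheduled 32%. quota on 19-2-2 open → in-quota 18%. → 18%.
Sum: 32% + 33% + 18% = 83%.

83%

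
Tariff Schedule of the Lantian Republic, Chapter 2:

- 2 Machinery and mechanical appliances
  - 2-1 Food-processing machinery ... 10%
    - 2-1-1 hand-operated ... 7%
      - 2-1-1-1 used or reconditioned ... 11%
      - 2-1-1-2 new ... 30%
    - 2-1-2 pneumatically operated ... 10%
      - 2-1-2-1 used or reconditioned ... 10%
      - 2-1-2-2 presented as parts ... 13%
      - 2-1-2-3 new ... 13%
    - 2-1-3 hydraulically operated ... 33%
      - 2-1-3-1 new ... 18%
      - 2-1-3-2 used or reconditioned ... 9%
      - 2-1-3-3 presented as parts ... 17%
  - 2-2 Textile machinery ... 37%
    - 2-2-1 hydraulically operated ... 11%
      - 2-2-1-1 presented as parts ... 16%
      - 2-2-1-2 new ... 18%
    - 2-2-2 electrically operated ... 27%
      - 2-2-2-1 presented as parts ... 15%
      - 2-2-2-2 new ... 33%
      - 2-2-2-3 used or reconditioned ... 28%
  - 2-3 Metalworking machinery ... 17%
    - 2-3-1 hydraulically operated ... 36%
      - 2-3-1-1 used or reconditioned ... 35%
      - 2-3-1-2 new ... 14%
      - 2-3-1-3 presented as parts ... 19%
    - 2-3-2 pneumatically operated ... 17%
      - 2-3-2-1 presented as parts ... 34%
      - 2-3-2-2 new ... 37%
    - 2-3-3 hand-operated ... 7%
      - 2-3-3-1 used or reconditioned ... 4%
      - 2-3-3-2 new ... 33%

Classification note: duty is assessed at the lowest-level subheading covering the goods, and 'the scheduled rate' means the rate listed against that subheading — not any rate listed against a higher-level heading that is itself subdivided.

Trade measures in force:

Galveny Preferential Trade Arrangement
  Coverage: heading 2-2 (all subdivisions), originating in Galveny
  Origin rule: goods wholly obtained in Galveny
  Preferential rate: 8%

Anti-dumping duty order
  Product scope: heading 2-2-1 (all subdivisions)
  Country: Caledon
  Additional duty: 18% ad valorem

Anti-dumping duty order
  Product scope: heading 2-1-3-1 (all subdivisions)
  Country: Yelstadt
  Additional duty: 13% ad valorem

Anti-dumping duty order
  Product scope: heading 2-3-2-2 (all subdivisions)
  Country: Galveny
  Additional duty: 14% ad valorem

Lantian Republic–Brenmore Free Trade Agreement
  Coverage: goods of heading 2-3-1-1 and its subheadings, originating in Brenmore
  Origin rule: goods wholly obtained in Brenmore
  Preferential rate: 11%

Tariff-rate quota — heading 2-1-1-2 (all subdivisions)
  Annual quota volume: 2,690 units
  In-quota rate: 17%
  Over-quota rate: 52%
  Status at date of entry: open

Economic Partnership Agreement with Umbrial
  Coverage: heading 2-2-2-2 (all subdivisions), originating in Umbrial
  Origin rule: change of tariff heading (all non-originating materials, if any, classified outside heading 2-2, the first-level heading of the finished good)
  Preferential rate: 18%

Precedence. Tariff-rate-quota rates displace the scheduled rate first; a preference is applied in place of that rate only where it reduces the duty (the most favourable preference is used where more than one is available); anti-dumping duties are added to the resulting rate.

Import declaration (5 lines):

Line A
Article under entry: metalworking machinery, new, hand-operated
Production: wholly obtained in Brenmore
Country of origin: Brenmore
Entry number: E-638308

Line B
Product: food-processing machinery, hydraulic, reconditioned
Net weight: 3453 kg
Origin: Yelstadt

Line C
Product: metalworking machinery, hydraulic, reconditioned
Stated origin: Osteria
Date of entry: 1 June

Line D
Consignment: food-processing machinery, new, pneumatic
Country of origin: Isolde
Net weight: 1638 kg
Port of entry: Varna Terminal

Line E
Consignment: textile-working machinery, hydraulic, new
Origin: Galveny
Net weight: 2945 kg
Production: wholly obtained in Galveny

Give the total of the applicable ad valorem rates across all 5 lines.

98%

Line A: metalworking → 2-3; hand-operated → 2-3-3; new → 2-3-3-2. Scheduled 33%. Brenmore agreement on 2-3-1-1: 2-3-3-2 not covered. → 33%.
Line B: food-processing → 2-1; hydraulic → 2-1-3; reconditioned → 2-1-3-2. Scheduled 9%. No special measure applies. → 9%.
Line C: metalworking → 2-3; hydraulic → 2-3-1; reconditioned → 2-3-1-1. Scheduled 35%. No special measure applies. → 35%.
Line D: food-processing → 2-1; pneumatic → 2-1-2; new → 2-1-2-3. Scheduled 13%. No special measure applies. → 13%.
Line E: textile-working → 2-2; hydraulic → 2-2-1; new → 2-2-1-2. Scheduled 18%. Galveny agreement on 2-2: wholly obtained → 8% available; preferential 8%. → 8%.
Sum: 33% + 9% + 35% + 13% + 8% = 98%.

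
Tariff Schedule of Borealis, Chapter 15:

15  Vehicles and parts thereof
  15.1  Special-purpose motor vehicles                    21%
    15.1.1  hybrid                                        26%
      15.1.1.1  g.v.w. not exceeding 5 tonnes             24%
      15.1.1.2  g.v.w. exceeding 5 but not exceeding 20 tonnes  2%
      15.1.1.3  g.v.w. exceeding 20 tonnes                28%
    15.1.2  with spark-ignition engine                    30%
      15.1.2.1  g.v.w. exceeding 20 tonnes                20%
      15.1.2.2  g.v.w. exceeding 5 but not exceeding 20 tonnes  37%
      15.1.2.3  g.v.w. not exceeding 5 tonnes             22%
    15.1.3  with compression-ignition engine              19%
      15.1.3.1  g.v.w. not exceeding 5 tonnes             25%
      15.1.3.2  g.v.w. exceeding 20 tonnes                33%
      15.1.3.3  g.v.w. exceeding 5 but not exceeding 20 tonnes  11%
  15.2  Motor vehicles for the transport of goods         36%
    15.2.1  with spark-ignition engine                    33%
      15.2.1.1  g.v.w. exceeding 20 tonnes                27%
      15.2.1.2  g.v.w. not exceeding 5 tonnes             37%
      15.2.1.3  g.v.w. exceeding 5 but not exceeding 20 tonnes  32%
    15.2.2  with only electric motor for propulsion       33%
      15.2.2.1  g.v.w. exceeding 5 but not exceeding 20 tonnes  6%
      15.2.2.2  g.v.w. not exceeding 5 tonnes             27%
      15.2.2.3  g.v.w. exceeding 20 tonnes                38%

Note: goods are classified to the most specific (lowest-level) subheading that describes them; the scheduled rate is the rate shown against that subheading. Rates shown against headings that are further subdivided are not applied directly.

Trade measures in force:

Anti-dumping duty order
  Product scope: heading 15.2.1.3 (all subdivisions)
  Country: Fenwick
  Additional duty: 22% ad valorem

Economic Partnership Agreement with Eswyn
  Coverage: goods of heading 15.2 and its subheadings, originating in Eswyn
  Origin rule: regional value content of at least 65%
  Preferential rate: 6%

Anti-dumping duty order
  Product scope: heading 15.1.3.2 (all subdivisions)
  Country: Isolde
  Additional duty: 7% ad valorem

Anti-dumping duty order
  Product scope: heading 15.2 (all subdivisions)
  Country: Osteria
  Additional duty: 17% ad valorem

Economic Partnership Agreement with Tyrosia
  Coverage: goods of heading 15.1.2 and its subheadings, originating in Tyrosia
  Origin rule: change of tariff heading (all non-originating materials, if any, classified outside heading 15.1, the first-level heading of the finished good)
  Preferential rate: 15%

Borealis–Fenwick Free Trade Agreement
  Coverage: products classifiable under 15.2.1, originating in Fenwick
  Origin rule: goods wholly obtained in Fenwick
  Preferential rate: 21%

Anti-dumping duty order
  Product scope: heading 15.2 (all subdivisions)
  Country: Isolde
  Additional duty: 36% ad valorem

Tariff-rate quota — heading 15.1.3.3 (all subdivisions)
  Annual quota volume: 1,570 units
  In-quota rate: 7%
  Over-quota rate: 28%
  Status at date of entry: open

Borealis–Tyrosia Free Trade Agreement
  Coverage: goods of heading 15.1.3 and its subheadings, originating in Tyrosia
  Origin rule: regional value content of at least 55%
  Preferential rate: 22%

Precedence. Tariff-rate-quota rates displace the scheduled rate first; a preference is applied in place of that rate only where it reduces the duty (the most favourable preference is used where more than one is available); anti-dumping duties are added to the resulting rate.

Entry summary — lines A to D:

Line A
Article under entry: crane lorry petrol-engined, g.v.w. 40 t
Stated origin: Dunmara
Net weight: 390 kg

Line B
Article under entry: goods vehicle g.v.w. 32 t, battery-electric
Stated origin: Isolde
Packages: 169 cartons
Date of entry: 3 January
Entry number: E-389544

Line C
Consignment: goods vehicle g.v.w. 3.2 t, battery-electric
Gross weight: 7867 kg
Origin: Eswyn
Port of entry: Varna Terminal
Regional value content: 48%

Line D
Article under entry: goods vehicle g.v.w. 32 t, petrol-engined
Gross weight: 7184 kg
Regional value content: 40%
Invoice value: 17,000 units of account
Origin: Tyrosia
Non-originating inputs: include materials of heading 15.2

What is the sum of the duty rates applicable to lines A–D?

Line A: crane lorry → 15.1; petrol-engined → 15.1.2; g.v.w. 40 t → 15.1.2.1. Scheduled 20%. No special measure applies. → 20%.
Line B: goods vehicle → 15.2; battery-electric → 15.2.2; g.v.w. 32 t → 15.2.2.3. Scheduled 38%. anti-dumping (Isolde, 15.2): +36%; total 38% + 36% = 74%. → 74%.
Line C: goods vehicle → 15.2; battery-electric → 15.2.2; g.v.w. 3.2 t → 15.2.2.2. Scheduled 27%. Eswyn agreement on 15.2: RVC < 65%. → 27%.
Line D: goods vehicle → 15.2; petrol-engined → 15.2.1; g.v.w. 32 t → 15.2.1.1. Scheduled 27%. Tyrosia agreement on 15.1.2: 15.2.1.1 not covered; Tyrosia agreement on 15.1.3: 15.2.1.1 not covered. → 27%.
Sum: 20% + 74% + 27% + 27% = 148%.

148%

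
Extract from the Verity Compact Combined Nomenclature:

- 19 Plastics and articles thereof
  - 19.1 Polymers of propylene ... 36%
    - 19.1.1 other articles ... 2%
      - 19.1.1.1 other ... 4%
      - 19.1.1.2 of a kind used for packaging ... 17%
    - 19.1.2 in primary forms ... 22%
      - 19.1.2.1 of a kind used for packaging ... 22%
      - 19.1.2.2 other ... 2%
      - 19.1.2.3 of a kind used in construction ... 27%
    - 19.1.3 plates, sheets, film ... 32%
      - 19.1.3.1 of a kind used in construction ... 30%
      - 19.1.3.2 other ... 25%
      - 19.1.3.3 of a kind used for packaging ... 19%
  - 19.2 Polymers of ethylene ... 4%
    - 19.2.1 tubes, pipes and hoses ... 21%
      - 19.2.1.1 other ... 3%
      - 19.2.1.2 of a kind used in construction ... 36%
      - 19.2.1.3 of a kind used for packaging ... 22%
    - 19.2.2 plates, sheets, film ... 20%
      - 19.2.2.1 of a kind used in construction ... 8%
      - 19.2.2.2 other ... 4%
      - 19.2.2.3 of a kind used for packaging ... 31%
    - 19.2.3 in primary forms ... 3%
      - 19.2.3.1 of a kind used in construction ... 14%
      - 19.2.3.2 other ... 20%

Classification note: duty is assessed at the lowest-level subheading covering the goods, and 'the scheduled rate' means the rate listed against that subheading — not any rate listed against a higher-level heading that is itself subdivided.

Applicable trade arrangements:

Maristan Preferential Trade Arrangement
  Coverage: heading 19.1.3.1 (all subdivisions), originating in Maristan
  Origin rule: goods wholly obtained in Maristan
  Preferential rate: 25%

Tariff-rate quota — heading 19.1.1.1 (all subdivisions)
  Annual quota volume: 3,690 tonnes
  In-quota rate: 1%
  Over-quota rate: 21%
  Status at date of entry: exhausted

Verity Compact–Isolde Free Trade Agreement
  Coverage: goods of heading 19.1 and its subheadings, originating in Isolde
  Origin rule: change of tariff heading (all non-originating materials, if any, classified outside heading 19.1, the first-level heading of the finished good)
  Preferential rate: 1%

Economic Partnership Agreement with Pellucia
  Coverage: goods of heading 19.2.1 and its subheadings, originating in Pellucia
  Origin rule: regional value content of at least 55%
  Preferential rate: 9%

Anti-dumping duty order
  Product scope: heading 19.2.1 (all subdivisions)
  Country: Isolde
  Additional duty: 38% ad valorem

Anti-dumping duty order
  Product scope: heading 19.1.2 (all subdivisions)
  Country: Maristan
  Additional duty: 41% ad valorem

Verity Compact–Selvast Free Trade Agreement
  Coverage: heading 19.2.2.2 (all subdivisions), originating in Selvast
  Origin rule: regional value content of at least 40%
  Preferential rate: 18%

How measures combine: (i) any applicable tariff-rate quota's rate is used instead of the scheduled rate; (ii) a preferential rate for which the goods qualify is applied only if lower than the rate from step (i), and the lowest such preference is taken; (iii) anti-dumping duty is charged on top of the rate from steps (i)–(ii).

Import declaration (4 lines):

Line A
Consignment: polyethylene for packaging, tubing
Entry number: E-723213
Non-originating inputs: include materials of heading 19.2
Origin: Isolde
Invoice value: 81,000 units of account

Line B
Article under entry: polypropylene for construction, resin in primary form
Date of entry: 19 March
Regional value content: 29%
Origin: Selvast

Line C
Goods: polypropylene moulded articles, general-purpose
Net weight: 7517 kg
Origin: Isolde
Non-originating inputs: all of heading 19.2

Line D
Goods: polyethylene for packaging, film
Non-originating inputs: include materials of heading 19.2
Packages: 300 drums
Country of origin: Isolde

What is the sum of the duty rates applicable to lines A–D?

Line A: polyethylene → 19.2; tubing → 19.2.1; for packaging → 19.2.1.3. Scheduled 22%. Isolde agreement on 19.1: 19.2.1.3 not covered; anti-dumping (Isolde, 19.2.1): +38%; total 22% + 38% = 60%. → 60%.
Line B: polypropylene → 19.1; resin in primary form → 19.1.2; for construction → 19.1.2.3. Scheduled 27%. Selvast agreement on 19.2.2.2: 19.1.2.3 not covered. → 27%.
Line C: polypropylene → 19.1; moulded articles → 19.1.1; general-purpose → 19.1.1.1. Scheduled 4%. quota on 19.1.1.1 exhausted → over-quota 21%; Isolde agreement on 19.1: CTH met → 1% available; preferential 1%. → 1%.
Line D: polyethylene → 19.2; film → 19.2.2; for packaging → 19.2.2.3. Scheduled 31%. Isolde agreement on 19.1: 19.2.2.3 not covered. → 31%.
Sum: 60% + 27% + 1% + 31% = 119%.

119%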